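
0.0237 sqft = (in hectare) 2.202e-07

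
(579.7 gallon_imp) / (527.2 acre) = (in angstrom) 1.235e+04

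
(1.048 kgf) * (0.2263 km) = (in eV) 1.452e+22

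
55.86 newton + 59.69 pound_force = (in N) 321.4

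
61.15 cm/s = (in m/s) 0.6115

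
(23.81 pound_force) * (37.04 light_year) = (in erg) 3.711e+26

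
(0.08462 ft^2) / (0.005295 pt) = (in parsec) 1.364e-13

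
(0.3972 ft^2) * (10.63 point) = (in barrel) 0.0008704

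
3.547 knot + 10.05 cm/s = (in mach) 0.005654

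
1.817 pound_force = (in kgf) 0.8242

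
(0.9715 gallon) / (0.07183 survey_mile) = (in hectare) 3.181e-09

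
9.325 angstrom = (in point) 2.643e-06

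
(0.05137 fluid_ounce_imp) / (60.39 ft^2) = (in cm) 2.602e-05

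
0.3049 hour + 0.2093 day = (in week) 0.03171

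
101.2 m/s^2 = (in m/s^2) 101.2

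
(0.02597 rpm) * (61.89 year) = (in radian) 5.308e+06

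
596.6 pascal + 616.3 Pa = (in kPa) 1.213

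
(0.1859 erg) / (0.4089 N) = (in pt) 0.0001289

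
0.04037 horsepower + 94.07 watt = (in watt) 124.2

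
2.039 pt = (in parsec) 2.331e-20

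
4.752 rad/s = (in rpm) 45.38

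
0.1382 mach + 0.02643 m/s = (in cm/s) 4708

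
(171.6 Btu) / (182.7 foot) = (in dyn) 3.251e+08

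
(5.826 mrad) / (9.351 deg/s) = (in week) 5.902e-08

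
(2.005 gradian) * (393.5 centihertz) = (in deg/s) 7.101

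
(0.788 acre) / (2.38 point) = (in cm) 3.798e+08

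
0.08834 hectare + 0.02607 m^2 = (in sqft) 9509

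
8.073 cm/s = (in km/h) 0.2906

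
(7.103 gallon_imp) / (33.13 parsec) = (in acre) 7.805e-24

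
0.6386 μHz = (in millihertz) 0.0006386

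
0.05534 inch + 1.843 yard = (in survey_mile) 0.001048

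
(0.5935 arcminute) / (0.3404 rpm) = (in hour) 1.345e-06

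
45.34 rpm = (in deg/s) 272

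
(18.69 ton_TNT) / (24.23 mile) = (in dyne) 2.005e+11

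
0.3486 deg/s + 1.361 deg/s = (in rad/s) 0.02984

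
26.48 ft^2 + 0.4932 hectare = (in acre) 1.219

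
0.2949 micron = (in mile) 1.832e-10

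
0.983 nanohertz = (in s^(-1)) 9.83e-10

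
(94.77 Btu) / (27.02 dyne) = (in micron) 3.701e+14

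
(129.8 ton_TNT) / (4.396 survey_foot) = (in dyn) 4.053e+16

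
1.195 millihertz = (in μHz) 1195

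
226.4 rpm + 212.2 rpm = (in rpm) 438.6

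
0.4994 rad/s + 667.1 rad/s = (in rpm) 6375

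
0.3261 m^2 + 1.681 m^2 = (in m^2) 2.007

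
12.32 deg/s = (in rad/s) 0.215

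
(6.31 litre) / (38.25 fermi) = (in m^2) 1.65e+11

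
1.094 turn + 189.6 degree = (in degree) 583.4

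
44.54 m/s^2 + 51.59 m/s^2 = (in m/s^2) 96.13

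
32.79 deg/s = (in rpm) 5.465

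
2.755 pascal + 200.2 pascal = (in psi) 0.02944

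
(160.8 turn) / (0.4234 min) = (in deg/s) 2279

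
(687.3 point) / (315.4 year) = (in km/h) 8.776e-11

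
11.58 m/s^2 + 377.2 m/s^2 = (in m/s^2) 388.8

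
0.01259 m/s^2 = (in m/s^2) 0.01259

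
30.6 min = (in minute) 30.6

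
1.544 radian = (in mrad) 1544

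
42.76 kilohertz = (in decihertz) 4.276e+05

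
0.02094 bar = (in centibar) 2.094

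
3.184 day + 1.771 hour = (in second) 2.815e+05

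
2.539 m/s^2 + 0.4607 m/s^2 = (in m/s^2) 3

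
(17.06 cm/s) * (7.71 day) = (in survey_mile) 70.62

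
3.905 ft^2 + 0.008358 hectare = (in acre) 0.02074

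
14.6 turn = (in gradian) 5840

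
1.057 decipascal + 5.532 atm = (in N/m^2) 5.605e+05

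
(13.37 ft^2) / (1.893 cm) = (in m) 65.62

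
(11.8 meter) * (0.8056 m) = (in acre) 0.002349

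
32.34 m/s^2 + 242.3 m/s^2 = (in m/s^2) 274.6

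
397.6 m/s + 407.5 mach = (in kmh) 5.009e+05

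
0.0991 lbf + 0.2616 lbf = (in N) 1.604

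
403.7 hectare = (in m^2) 4.037e+06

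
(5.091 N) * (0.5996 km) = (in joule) 3053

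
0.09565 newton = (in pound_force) 0.0215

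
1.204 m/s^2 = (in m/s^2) 1.204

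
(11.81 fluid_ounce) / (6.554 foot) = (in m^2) 0.0001748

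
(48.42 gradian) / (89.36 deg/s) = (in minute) 0.008128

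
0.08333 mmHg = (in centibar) 0.01111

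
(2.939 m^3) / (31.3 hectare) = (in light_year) 9.925e-22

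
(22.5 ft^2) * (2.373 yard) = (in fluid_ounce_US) 1.534e+05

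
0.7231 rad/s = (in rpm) 6.905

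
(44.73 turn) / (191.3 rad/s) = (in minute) 0.02449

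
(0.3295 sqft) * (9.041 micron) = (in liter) 0.0002768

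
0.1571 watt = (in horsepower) 0.0002107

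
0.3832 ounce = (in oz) 0.3832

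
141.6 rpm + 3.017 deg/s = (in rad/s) 14.88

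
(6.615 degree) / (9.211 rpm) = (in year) 3.795e-09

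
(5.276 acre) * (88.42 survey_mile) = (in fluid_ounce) 1.027e+14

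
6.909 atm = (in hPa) 7001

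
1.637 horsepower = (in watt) 1221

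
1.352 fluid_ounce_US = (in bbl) 0.0002515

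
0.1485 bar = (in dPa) 1.485e+05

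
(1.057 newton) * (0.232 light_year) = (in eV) 1.448e+34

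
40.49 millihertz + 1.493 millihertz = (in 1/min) 2.519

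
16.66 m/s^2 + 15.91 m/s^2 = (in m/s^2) 32.57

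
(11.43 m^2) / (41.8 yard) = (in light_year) 3.161e-17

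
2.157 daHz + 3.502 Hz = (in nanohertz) 2.507e+10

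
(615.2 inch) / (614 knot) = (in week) 8.18e-08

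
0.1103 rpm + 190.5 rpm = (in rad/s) 19.96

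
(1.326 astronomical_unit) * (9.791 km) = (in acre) 4.799e+11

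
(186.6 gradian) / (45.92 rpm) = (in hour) 0.0001693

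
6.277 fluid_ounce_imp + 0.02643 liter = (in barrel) 0.001288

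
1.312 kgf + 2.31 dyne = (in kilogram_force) 1.312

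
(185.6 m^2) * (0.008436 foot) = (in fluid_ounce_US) 1.614e+04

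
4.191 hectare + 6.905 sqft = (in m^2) 4.191e+04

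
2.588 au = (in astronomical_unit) 2.588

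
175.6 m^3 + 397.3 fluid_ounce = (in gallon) 4.639e+04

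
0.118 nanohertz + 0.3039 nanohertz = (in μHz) 0.0004219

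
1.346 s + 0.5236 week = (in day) 3.665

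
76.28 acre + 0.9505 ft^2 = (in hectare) 30.87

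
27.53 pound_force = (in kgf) 12.49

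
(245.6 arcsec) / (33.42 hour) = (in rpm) 9.451e-08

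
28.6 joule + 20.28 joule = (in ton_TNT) 1.168e-08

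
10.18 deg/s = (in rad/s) 0.1777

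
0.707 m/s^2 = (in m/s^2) 0.707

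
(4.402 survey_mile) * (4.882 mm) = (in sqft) 372.3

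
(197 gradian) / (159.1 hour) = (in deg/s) 0.0003096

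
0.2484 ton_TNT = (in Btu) 9.851e+05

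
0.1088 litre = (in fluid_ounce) 3.679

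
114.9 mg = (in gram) 0.1149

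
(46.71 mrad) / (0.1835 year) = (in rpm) 7.708e-08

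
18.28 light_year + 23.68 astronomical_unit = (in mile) 1.075e+14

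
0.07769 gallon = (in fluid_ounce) 9.944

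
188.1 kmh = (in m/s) 52.25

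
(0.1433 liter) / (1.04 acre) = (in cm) 3.405e-06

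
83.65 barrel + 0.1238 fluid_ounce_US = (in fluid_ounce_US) 4.497e+05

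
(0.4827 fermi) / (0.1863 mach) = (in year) 2.413e-25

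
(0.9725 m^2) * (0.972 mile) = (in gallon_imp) 3.346e+05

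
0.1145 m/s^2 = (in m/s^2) 0.1145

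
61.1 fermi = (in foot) 2.005e-13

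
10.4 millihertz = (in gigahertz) 1.04e-11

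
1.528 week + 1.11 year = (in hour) 9980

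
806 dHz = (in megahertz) 8.06e-05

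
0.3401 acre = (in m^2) 1376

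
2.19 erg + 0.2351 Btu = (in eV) 1.548e+21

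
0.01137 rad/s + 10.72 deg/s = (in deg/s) 11.37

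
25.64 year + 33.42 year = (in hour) 5.174e+05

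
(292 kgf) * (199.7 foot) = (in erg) 1.743e+12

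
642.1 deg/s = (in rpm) 107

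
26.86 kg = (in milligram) 2.686e+07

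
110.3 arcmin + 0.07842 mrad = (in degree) 1.843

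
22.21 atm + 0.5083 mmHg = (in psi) 326.4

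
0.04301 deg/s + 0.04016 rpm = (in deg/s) 0.284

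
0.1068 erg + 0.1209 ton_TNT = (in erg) 5.058e+15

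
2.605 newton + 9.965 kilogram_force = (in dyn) 1.003e+07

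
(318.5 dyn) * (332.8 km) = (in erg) 1.06e+10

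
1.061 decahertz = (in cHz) 1061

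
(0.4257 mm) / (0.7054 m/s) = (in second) 0.0006035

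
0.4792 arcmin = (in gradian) 0.008874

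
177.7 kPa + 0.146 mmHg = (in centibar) 177.7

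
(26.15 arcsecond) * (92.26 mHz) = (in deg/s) 0.0006702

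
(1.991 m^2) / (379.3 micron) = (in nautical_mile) 2.834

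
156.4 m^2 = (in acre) 0.03865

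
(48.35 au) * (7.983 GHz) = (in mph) 1.292e+23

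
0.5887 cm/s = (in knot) 0.01144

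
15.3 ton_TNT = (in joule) 6.402e+10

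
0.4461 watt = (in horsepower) 0.0005982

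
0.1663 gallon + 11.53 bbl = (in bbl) 11.53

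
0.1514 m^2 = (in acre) 3.741e-05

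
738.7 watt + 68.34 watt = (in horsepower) 1.082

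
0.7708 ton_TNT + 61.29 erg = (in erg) 3.225e+16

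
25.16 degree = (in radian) 0.4391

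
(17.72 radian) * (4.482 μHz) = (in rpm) 0.0007584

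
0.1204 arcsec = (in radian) 5.837e-07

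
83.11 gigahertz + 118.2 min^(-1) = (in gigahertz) 83.11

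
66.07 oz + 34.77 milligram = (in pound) 4.129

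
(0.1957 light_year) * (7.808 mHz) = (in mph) 3.234e+13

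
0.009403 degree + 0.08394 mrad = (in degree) 0.01421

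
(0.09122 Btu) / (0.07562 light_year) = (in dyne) 1.345e-08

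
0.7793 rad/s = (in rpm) 7.442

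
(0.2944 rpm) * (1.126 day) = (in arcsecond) 6.186e+08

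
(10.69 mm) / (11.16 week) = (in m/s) 1.584e-09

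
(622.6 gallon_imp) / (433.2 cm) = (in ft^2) 7.033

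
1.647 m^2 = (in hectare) 0.0001647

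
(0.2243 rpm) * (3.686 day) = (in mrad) 7.48e+06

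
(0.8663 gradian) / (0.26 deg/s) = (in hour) 0.000833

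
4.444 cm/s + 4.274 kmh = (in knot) 2.394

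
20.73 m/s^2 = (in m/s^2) 20.73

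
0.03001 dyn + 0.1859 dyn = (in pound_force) 4.854e-07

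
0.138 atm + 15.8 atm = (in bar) 16.15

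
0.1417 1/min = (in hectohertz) 2.362e-05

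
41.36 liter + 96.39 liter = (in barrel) 0.8664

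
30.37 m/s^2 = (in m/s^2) 30.37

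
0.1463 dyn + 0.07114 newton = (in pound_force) 0.01599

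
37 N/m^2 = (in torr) 0.2775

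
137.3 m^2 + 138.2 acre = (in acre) 138.2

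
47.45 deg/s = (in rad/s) 0.8282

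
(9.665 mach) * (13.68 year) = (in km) 1.42e+09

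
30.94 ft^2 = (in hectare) 0.0002874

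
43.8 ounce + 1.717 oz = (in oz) 45.52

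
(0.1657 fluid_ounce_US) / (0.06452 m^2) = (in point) 0.2153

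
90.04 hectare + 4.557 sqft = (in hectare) 90.04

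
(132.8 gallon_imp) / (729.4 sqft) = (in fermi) 8.909e+12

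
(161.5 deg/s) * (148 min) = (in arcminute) 8.605e+07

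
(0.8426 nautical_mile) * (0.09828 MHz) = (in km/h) 5.521e+08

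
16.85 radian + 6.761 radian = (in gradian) 1503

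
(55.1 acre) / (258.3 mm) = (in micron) 8.633e+11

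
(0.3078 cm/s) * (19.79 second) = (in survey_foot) 0.1998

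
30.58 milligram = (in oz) 0.001079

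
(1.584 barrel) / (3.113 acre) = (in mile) 1.242e-08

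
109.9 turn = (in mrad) 6.905e+05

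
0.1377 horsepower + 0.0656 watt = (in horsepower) 0.1378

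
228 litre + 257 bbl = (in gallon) 1.085e+04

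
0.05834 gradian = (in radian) 0.0009164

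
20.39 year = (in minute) 1.072e+07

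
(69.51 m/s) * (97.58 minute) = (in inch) 1.602e+07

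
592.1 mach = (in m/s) 2.016e+05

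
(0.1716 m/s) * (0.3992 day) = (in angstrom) 5.919e+13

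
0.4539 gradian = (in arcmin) 24.51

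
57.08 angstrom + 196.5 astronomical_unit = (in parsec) 0.0009527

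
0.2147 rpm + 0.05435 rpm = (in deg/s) 1.614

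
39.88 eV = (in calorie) 1.527e-18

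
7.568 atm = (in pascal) 7.668e+05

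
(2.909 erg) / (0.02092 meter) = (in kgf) 1.418e-06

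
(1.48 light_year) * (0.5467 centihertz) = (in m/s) 7.655e+13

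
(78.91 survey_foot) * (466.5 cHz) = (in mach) 0.3295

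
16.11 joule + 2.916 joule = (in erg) 1.903e+08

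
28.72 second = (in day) 0.0003324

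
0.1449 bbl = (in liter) 23.04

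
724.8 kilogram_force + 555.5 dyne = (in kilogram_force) 724.8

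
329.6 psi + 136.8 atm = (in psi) 2340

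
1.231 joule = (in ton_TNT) 2.942e-10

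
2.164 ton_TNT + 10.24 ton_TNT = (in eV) 3.239e+29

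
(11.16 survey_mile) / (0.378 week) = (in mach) 0.0002307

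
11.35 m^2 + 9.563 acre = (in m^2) 3.871e+04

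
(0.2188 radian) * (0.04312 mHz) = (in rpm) 9.009e-05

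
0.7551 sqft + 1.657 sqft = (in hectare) 2.241e-05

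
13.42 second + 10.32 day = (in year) 0.02827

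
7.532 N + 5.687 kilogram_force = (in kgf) 6.455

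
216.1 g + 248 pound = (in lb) 248.5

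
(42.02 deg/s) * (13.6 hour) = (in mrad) 3.591e+07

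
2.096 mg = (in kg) 2.096e-06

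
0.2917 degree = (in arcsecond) 1050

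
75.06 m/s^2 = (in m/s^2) 75.06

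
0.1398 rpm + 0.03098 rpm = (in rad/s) 0.01788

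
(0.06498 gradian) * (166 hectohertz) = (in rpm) 161.8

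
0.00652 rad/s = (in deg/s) 0.3736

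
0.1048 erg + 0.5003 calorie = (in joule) 2.093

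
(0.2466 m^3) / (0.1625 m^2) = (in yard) 1.66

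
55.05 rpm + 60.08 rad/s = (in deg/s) 3773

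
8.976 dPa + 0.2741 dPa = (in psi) 0.0001342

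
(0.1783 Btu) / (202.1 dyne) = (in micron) 9.308e+10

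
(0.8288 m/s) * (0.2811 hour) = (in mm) 8.387e+05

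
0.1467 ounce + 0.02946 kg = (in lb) 0.07412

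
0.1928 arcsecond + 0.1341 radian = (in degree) 7.683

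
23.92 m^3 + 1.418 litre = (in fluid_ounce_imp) 8.419e+05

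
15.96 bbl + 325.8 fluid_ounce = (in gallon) 672.9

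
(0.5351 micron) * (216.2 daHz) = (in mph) 0.002588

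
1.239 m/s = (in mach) 0.003639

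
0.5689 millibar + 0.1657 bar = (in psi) 2.412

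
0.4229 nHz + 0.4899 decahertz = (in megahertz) 4.899e-06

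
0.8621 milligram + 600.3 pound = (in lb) 600.3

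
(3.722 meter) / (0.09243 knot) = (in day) 0.000906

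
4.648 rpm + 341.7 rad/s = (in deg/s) 1.961e+04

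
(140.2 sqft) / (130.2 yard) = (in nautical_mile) 5.907e-05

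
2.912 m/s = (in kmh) 10.48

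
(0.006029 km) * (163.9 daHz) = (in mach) 29.02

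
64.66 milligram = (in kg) 6.466e-05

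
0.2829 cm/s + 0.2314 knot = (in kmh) 0.4387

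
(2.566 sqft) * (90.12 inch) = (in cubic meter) 0.5457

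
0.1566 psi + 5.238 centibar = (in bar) 0.06318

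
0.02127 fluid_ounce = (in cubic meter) 6.29e-07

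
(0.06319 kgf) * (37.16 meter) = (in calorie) 5.504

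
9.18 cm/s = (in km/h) 0.3305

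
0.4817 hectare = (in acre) 1.19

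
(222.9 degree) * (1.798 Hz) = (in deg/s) 400.8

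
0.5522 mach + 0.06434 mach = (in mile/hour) 469.6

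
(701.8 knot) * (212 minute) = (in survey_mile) 2854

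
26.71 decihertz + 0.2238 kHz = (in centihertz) 2.265e+04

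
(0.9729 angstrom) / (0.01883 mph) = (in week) 1.911e-14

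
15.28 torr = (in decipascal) 2.037e+04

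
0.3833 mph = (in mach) 0.0005032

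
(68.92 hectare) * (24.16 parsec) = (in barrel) 3.232e+24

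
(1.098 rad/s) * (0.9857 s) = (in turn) 0.1723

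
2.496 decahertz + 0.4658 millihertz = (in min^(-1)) 1498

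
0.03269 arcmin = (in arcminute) 0.03269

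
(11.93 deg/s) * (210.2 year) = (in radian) 1.38e+09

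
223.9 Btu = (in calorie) 5.646e+04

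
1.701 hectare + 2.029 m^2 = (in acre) 4.204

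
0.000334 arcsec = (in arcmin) 5.567e-06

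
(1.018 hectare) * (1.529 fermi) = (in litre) 1.557e-08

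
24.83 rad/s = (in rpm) 237.1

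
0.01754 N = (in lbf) 0.003943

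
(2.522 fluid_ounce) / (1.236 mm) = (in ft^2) 0.6495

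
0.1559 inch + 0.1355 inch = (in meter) 0.007402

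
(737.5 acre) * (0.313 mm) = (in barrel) 5876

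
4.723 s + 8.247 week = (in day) 57.73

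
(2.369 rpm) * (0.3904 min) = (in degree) 332.9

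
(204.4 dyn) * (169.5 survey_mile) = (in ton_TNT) 1.333e-07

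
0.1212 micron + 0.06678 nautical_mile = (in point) 3.506e+05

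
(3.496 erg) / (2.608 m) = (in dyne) 0.0134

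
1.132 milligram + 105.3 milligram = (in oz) 0.003754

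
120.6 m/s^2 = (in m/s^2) 120.6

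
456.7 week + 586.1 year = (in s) 1.876e+10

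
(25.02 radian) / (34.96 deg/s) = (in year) 1.3e-06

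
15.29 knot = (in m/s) 7.866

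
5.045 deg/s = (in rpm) 0.8408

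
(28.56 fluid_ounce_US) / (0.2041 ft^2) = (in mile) 2.768e-05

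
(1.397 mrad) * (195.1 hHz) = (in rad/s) 27.26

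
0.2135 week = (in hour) 35.87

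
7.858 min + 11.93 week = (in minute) 1.203e+05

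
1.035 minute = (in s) 62.1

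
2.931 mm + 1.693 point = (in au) 2.358e-14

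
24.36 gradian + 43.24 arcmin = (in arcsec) 8.152e+04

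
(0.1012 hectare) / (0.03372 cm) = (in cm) 3.001e+08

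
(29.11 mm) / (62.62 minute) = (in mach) 2.275e-08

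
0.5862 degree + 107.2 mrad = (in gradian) 7.476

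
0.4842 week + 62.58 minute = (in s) 2.966e+05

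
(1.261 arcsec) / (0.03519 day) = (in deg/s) 1.152e-07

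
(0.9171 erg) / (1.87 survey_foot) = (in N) 1.609e-07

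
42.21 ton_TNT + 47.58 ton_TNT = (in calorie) 8.979e+10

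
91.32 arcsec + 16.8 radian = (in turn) 2.674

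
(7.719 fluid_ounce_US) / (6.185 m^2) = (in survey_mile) 2.293e-08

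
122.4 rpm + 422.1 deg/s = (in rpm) 192.8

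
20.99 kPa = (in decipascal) 2.099e+05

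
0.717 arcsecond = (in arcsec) 0.717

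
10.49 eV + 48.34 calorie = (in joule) 202.3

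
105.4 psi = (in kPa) 726.7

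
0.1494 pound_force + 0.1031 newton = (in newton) 0.7677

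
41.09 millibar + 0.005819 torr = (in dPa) 4.11e+04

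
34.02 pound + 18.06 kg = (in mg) 3.349e+07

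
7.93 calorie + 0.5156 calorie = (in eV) 2.206e+20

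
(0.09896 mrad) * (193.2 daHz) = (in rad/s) 0.1912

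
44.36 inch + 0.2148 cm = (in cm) 112.9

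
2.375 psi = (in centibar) 16.38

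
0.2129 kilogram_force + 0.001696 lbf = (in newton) 2.095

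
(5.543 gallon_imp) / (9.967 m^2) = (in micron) 2528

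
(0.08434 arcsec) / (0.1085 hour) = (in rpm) 9.996e-09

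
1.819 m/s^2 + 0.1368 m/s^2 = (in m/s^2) 1.956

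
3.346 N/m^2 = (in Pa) 3.346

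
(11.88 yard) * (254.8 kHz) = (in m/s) 2.768e+06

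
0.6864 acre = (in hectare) 0.2778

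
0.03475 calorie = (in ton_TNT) 3.475e-11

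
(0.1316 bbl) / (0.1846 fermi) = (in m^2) 1.133e+14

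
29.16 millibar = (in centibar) 2.916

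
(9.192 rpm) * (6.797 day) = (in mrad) 5.653e+08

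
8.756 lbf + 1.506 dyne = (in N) 38.95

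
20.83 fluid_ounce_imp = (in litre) 0.5918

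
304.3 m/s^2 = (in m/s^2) 304.3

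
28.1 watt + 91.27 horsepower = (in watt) 6.809e+04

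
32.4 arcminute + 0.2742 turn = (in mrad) 1732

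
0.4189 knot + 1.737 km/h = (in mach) 0.00205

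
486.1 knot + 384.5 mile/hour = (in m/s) 422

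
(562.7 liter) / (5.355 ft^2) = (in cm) 113.1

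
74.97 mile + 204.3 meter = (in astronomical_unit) 8.079e-07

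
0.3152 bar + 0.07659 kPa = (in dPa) 3.16e+05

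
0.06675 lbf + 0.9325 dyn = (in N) 0.2969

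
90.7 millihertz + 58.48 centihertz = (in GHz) 6.755e-10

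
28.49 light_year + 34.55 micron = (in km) 2.695e+14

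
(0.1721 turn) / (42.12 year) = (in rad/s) 8.141e-10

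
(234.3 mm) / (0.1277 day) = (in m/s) 2.124e-05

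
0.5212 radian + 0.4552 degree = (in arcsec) 1.091e+05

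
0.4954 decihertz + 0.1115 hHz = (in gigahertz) 1.12e-08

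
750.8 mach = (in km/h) 9.203e+05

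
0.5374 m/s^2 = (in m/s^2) 0.5374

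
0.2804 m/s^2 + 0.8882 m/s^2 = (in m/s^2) 1.169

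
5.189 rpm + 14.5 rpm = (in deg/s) 118.1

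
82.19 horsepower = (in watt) 6.129e+04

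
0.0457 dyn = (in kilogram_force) 4.66e-08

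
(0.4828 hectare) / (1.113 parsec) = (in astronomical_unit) 9.397e-25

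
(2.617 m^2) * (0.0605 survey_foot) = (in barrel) 0.3035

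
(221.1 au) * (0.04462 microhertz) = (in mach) 4334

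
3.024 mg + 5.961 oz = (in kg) 0.169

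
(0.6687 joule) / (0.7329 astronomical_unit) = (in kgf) 6.219e-13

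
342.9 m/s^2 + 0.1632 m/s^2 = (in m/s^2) 343.1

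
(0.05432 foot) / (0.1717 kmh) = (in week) 5.74e-07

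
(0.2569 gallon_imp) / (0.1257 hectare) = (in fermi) 9.291e+08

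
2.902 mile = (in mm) 4.67e+06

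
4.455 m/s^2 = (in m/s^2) 4.455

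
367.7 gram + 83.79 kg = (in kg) 84.16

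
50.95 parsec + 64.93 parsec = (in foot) 1.173e+19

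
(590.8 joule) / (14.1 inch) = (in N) 1650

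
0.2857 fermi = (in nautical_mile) 1.543e-19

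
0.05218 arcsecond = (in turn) 4.026e-08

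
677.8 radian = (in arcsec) 1.398e+08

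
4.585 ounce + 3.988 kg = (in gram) 4118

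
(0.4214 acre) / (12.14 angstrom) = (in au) 9.39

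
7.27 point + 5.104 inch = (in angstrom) 1.322e+09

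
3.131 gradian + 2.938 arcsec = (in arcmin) 169.1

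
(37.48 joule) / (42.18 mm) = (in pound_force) 199.8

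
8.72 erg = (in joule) 8.72e-07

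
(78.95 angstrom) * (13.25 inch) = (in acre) 6.566e-13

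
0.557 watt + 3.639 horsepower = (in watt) 2714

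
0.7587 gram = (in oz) 0.02676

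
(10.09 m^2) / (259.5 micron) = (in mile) 24.16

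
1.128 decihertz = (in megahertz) 1.128e-07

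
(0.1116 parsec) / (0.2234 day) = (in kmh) 6.423e+11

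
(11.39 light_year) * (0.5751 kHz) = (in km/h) 2.231e+20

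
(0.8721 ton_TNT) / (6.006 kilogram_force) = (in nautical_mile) 3.345e+04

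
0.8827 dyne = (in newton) 8.827e-06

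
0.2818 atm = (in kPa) 28.55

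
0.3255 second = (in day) 3.767e-06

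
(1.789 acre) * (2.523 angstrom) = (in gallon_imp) 0.0004018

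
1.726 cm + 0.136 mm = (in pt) 49.31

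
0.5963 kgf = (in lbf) 1.315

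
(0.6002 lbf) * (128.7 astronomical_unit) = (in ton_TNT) 1.229e+04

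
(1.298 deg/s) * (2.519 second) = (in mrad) 57.07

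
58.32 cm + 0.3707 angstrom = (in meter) 0.5832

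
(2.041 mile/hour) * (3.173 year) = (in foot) 2.995e+08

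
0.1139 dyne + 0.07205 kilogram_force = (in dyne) 7.066e+04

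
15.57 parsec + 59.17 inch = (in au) 3.212e+06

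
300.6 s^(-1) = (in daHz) 30.06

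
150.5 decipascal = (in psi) 0.002183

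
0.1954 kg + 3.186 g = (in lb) 0.4378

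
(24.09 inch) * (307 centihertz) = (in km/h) 6.763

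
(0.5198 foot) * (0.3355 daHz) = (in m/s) 0.5315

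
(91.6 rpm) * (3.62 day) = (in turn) 4.775e+05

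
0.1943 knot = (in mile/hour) 0.2236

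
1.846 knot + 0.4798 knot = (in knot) 2.326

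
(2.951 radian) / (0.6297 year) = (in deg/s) 8.514e-06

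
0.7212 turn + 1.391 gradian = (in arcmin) 1.565e+04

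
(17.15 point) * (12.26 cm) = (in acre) 1.833e-07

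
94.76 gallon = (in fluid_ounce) 1.213e+04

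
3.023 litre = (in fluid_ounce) 102.2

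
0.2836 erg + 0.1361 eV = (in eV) 1.77e+11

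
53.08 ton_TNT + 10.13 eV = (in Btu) 2.105e+08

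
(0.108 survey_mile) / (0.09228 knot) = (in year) 0.0001161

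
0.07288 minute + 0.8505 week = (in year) 0.01631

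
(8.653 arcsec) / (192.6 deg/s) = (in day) 1.444e-10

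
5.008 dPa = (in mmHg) 0.003756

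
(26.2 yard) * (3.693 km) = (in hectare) 8.847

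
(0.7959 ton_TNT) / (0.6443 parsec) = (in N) 1.675e-07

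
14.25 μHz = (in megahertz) 1.425e-11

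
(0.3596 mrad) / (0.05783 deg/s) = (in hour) 9.897e-05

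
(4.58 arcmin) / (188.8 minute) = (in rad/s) 1.176e-07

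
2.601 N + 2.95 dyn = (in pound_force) 0.5847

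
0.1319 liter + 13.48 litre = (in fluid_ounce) 460.3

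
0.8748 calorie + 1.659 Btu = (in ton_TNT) 4.192e-07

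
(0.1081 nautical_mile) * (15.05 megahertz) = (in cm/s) 3.013e+11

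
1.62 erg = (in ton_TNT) 3.872e-17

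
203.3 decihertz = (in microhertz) 2.033e+07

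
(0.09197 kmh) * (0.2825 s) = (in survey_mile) 4.484e-06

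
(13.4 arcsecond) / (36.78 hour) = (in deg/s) 2.811e-08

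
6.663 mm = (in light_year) 7.043e-19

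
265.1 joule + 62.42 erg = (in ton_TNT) 6.336e-08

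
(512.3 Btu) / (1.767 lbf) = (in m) 6.877e+04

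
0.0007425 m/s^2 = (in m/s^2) 0.0007425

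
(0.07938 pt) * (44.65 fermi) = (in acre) 3.09e-22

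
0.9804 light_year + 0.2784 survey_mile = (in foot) 3.043e+16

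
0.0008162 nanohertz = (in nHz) 0.0008162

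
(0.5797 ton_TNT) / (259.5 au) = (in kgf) 6.371e-06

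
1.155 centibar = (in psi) 0.1675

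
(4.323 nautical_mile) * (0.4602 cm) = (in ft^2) 396.6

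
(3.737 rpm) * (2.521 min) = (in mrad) 5.919e+04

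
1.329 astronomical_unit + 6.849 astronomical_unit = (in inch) 4.817e+13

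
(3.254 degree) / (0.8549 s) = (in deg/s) 3.806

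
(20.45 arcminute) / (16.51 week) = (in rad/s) 5.957e-10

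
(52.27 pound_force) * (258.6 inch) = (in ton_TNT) 3.65e-07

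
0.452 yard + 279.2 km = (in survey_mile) 173.5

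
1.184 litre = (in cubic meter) 0.001184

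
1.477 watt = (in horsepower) 0.001981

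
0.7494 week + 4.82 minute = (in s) 4.535e+05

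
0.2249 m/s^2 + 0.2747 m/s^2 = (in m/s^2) 0.4996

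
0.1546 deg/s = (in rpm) 0.02577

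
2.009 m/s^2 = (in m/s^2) 2.009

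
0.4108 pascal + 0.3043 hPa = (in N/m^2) 30.84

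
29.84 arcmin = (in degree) 0.4973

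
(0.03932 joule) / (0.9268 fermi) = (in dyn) 4.243e+18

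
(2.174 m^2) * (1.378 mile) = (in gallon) 1.274e+06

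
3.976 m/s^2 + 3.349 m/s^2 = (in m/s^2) 7.325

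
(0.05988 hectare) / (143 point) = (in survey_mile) 7.376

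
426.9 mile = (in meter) 6.87e+05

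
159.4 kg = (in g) 1.594e+05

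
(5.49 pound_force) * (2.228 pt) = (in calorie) 0.004588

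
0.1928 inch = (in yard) 0.005356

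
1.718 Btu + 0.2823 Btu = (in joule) 2110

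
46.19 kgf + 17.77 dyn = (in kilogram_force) 46.19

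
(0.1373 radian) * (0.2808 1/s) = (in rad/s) 0.03855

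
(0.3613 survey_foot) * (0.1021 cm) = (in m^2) 0.0001124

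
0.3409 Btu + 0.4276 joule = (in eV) 2.248e+21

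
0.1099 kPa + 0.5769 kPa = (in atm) 0.006778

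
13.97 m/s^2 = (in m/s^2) 13.97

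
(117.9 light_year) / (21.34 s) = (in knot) 1.016e+17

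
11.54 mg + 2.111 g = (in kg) 0.002123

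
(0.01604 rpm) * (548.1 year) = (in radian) 2.903e+07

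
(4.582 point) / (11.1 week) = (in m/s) 2.408e-10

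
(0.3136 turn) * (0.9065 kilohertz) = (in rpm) 1.706e+04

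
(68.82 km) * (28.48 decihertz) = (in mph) 4.384e+05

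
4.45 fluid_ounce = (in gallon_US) 0.03477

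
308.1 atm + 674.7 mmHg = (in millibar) 3.131e+05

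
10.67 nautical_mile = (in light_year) 2.089e-12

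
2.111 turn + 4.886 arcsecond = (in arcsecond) 2.736e+06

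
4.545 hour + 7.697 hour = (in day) 0.5101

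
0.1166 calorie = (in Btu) 0.0004624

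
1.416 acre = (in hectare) 0.573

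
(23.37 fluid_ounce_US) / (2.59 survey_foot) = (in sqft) 0.009424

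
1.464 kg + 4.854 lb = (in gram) 3666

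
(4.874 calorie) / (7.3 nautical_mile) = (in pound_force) 0.0003391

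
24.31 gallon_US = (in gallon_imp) 20.24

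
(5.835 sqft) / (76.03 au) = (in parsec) 1.545e-30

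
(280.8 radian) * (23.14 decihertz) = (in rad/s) 649.8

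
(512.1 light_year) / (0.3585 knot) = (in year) 8.33e+11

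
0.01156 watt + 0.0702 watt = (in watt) 0.08176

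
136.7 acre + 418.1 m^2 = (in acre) 136.8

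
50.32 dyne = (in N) 0.0005032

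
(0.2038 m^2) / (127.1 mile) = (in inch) 3.923e-05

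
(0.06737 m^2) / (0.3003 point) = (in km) 0.6359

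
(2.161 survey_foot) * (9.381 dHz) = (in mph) 1.382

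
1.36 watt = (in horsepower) 0.001824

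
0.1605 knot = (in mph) 0.1847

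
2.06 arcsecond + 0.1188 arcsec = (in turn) 1.681e-06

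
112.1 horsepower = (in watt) 8.359e+04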